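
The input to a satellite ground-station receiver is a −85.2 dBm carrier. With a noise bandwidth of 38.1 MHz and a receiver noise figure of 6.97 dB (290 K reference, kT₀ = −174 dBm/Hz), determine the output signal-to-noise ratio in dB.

6.0 dB

Noise floor: N = −174 + 10 log₁₀(B) + NF
10 log₁₀(3.81×10⁷) = 75.81 dB
N = −174 + 75.81 + 6.97 = −91.22 dBm
SNR = P_sig − N = −85.2 − (−91.22) = 6.02 dB → 6.0 dB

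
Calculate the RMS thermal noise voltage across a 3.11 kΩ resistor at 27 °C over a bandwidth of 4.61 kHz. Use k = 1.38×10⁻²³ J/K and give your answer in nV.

487 nV

T = 27 °C + 273.15 = 300.15 K
V_n = √(4kTRB)
4kTRB = 4 × 1.38×10⁻²³ × 300.15 × 3.11×10³ × 4.61×10³ = 2.38×10⁻¹³ V²
V_n = √(2.38×10⁻¹³) = 4.87×10⁻⁷ V = 487 nV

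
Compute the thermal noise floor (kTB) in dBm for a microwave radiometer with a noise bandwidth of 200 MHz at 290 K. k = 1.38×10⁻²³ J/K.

P_n = kTB = 1.38×10⁻²³ × 290 × 2.00×10⁸ = 8.00×10⁻¹³ W
In dBm: 10 log₁₀(8.00×10⁻¹³ / 10⁻³) = −91.0 dBm

−91.0 dBm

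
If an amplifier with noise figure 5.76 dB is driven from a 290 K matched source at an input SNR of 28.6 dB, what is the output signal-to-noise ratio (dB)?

22.84 dB

By definition F = SNR_in/SNR_out, so in dB: SNR_out = SNR_in − NF
SNR_out = 28.6 − 5.76 = 22.84 dB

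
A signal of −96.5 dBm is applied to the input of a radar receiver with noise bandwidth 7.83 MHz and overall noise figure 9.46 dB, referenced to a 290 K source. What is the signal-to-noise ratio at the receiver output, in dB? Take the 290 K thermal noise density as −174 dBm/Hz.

Noise floor: N = −174 + 10 log₁₀(B) + NF
10 log₁₀(7.83×10⁶) = 68.94 dB
N = −174 + 68.94 + 9.46 = −95.60 dBm
SNR = P_sig − N = −96.5 − (−95.60) = −0.90 dB → −0.9 dB

−0.9 dB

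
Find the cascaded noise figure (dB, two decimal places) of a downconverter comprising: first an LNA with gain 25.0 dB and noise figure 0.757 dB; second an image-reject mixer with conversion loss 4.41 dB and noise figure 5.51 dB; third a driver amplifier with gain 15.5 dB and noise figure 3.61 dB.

0.83 dB

Convert to linear (a loss of L dB is a gain of −L dB): F_i = 10^(NF_i/10), G_i = 10^(G_i,dB/10)
  Stage 1: F_1 = 10^(0.757/10) = 1.190, G_1 = 10^(25.0/10) = 316.2
  Stage 2: F_2 = 10^(5.51/10) = 3.556, G_2 = 10^(−4.41/10) = 0.3622
  Stage 3: F_3 = 10^(3.61/10) = 2.296, G_3 = 10^(15.5/10) = 35.48
Friis cascade:
  F = 1.190 + (3.556 − 1)/316.2 + (2.296 − 1)/114.6 = 1.210
NF = 10 log₁₀(1.210) = 0.83 dB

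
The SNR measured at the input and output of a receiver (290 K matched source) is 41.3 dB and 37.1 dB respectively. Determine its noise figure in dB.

4.2 dB

NF (dB) = SNR_in(dB) − SNR_out(dB) when the source is at T₀
NF = 41.3 − 37.1 = 4.2 dB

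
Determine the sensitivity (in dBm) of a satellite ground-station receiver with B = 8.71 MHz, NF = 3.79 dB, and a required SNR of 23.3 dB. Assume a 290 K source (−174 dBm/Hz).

−77.5 dBm

Sensitivity = −174 + 10 log₁₀(B) + NF + SNR_min
= −174 + 69.4 + 3.79 + 23.3
= −77.51 dBm → −77.5 dBm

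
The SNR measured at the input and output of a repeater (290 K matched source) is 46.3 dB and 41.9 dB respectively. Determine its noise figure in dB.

4.4 dB

NF (dB) = SNR_in(dB) − SNR_out(dB) when the source is at T₀
NF = 46.3 − 41.9 = 4.4 dB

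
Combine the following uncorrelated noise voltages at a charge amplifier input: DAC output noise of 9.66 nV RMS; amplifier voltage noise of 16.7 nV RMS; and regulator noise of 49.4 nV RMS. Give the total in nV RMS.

Uncorrelated sources add in power (mean-square): V_tot = √(ΣV_i²)
V_tot = √[(9.66×10⁻⁹)² + (1.67×10⁻⁸)² + (4.94×10⁻⁸)²] = 5.30×10⁻⁸ V = 53.0 nV

53.0 nV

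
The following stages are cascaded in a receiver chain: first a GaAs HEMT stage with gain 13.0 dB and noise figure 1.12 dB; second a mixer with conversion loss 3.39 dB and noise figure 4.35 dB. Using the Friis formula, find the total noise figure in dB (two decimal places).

1.40 dB

Convert to linear (a loss of L dB is a gain of −L dB): F_i = 10^(NF_i/10), G_i = 10^(G_i,dB/10)
  Stage 1: F_1 = 10^(1.12/10) = 1.294, G_1 = 10^(13.0/10) = 19.95
  Stage 2: F_2 = 10^(4.35/10) = 2.723, G_2 = 10^(−3.39/10) = 0.4581
Friis cascade:
  F = 1.294 + (2.723 − 1)/19.95 = 1.381
NF = 10 log₁₀(1.381) = 1.40 dB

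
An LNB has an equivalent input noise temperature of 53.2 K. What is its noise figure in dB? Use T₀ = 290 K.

0.731 dB

F = 1 + T_e/T₀ = 1 + 53.2/290 = 1.18345
NF = 10 log₁₀(1.18345) = 0.731 dB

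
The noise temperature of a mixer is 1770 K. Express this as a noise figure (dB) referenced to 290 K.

F = 1 + T_e/T₀ = 1 + 1770/290 = 7.10345
NF = 10 log₁₀(7.10345) = 8.51 dB

8.51 dB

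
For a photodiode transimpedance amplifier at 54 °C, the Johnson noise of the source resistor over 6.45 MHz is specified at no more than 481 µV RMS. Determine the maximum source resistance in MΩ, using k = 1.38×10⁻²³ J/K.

T = 54 °C + 273.15 = 327.15 K
Johnson–Nyquist: V_n = √(4kTRB) ⇒ R = V_n² / (4kTB)
4kTB = 4 × 1.38×10⁻²³ × 327.15 × 6.45×10⁶ = 1.16×10⁻¹³
R = (4.81×10⁻⁴)² / 1.16×10⁻¹³ = 1.99×10⁶ Ω = 1.99 MΩ

1.99 MΩ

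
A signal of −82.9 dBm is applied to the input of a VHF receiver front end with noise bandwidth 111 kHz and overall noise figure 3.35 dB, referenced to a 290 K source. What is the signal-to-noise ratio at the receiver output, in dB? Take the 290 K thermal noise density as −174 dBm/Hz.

37.3 dB

Noise floor: N = −174 + 10 log₁₀(B) + NF
10 log₁₀(1.11×10⁵) = 50.45 dB
N = −174 + 50.45 + 3.35 = −120.20 dBm
SNR = P_sig − N = −82.9 − (−120.20) = 37.30 dB → 37.3 dB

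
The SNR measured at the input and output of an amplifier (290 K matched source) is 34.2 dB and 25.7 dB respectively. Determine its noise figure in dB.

8.5 dB

NF (dB) = SNR_in(dB) − SNR_out(dB) when the source is at T₀
NF = 34.2 − 25.7 = 8.5 dB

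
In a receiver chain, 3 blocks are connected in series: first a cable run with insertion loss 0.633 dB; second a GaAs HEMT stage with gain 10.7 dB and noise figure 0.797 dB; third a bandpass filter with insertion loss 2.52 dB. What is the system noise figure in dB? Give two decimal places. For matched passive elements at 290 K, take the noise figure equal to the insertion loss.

1.67 dB

Convert to linear (a loss of L dB is a gain of −L dB): F_i = 10^(NF_i/10), G_i = 10^(G_i,dB/10)
  Stage 1: F_1 = 10^(0.633/10) = 1.157, G_1 = 10^(−0.633/10) = 0.8644
  Stage 2: F_2 = 10^(0.797/10) = 1.201, G_2 = 10^(10.7/10) = 11.75
  Stage 3: F_3 = 10^(2.52/10) = 1.786, G_3 = 10^(−2.52/10) = 0.5598
Friis cascade:
  F = 1.157 + (1.201 − 1)/0.8644 + (1.786 − 1)/10.16 = 1.467
NF = 10 log₁₀(1.467) = 1.67 dB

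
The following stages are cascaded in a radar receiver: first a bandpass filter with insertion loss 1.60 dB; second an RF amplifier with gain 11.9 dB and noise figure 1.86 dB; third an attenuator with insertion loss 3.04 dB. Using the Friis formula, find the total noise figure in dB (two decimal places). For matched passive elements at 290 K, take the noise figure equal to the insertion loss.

3.64 dB

Convert to linear (a loss of L dB is a gain of −L dB): F_i = 10^(NF_i/10), G_i = 10^(G_i,dB/10)
  Stage 1: F_1 = 10^(1.60/10) = 1.445, G_1 = 10^(−1.60/10) = 0.6918
  Stage 2: F_2 = 10^(1.86/10) = 1.535, G_2 = 10^(11.9/10) = 15.49
  Stage 3: F_3 = 10^(3.04/10) = 2.014, G_3 = 10^(−3.04/10) = 0.4966
Friis cascade:
  F = 1.445 + (1.535 − 1)/0.6918 + (2.014 − 1)/10.72 = 2.313
NF = 10 log₁₀(2.313) = 3.64 dB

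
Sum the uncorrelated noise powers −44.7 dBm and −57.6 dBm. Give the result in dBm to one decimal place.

−44.5 dBm

Convert to linear, add, convert back:
P₁ = 3.39×10⁻⁸ W, P₂ = 1.74×10⁻⁹ W
P_tot = 3.56×10⁻⁸ W → 10 log₁₀(P_tot / 10⁻³) = −44.5 dBm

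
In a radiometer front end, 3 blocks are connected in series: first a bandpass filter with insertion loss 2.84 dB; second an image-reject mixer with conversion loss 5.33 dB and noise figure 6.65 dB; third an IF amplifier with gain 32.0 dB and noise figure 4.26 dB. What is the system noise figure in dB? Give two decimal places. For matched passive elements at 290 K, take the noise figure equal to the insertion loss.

12.97 dB

Convert to linear (a loss of L dB is a gain of −L dB): F_i = 10^(NF_i/10), G_i = 10^(G_i,dB/10)
  Stage 1: F_1 = 10^(2.84/10) = 1.923, G_1 = 10^(−2.84/10) = 0.5200
  Stage 2: F_2 = 10^(6.65/10) = 4.624, G_2 = 10^(−5.33/10) = 0.2931
  Stage 3: F_3 = 10^(4.26/10) = 2.667, G_3 = 10^(32.0/10) = 1585
Friis cascade:
  F = 1.923 + (4.624 − 1)/0.5200 + (2.667 − 1)/0.1524 = 19.83
NF = 10 log₁₀(19.83) = 12.97 dB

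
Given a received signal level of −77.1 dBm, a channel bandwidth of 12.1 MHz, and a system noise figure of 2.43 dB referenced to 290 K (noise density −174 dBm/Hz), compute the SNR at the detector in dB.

Noise floor: N = −174 + 10 log₁₀(B) + NF
10 log₁₀(1.21×10⁷) = 70.83 dB
N = −174 + 70.83 + 2.43 = −100.74 dBm
SNR = P_sig − N = −77.1 − (−100.74) = 23.64 dB → 23.6 dB

23.6 dB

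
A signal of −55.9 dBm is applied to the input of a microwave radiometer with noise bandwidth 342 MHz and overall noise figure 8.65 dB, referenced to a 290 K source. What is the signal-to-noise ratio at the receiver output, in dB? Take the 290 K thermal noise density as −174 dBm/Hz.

Noise floor: N = −174 + 10 log₁₀(B) + NF
10 log₁₀(3.42×10⁸) = 85.34 dB
N = −174 + 85.34 + 8.65 = −80.01 dBm
SNR = P_sig − N = −55.9 − (−80.01) = 24.11 dB → 24.1 dB

24.1 dB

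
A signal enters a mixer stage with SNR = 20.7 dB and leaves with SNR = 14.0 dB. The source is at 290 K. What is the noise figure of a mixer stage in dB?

NF (dB) = SNR_in(dB) − SNR_out(dB) when the source is at T₀
NF = 20.7 − 14.0 = 6.7 dB

6.7 dB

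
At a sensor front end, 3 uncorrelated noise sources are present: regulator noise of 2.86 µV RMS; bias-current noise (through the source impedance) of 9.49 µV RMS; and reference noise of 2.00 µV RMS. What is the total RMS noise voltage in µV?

Uncorrelated sources add in power (mean-square): V_tot = √(ΣV_i²)
V_tot = √[(2.86×10⁻⁶)² + (9.49×10⁻⁶)² + (2.00×10⁻⁶)²] = 1.01×10⁻⁵ V = 10.1 µV

10.1 µV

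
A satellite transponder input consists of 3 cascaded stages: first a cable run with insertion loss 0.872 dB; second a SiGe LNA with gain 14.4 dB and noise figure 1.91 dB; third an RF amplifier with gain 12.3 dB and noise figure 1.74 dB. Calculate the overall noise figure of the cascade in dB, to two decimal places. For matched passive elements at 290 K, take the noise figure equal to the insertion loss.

Convert to linear (a loss of L dB is a gain of −L dB): F_i = 10^(NF_i/10), G_i = 10^(G_i,dB/10)
  Stage 1: F_1 = 10^(0.872/10) = 1.222, G_1 = 10^(−0.872/10) = 0.8181
  Stage 2: F_2 = 10^(1.91/10) = 1.552, G_2 = 10^(14.4/10) = 27.54
  Stage 3: F_3 = 10^(1.74/10) = 1.493, G_3 = 10^(12.3/10) = 16.98
Friis cascade:
  F = 1.222 + (1.552 − 1)/0.8181 + (1.493 − 1)/22.53 = 1.919
NF = 10 log₁₀(1.919) = 2.83 dB

2.83 dB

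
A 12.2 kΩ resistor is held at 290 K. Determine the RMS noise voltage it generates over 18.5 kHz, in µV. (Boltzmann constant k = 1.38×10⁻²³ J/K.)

1.90 µV

V_n = √(4kTRB)
4kTRB = 4 × 1.38×10⁻²³ × 290 × 1.22×10⁴ × 1.85×10⁴ = 3.61×10⁻¹² V²
V_n = √(3.61×10⁻¹²) = 1.90×10⁻⁶ V = 1.90 µV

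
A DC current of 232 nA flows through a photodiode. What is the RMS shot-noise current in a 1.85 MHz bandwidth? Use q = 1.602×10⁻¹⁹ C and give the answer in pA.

I_n = √(2qI·B)
2qI·B = 2 × 1.602×10⁻¹⁹ × 2.32×10⁻⁷ × 1.85×10⁶ = 1.38×10⁻¹⁹ A²
I_n = √(1.38×10⁻¹⁹) = 3.71×10⁻¹⁰ A = 371 pA

371 pA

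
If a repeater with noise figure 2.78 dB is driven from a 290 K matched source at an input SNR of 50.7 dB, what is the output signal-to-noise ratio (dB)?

By definition F = SNR_in/SNR_out, so in dB: SNR_out = SNR_in − NF
SNR_out = 50.7 − 2.78 = 47.92 dB

47.92 dB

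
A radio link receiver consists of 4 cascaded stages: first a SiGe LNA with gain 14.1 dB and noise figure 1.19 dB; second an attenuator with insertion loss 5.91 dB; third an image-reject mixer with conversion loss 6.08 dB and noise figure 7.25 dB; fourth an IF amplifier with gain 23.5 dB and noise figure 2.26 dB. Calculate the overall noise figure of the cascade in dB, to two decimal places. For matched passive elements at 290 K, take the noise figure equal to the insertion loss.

Convert to linear (a loss of L dB is a gain of −L dB): F_i = 10^(NF_i/10), G_i = 10^(G_i,dB/10)
  Stage 1: F_1 = 10^(1.19/10) = 1.315, G_1 = 10^(14.1/10) = 25.70
  Stage 2: F_2 = 10^(5.91/10) = 3.899, G_2 = 10^(−5.91/10) = 0.2564
  Stage 3: F_3 = 10^(7.25/10) = 5.309, G_3 = 10^(−6.08/10) = 0.2466
  Stage 4: F_4 = 10^(2.26/10) = 1.683, G_4 = 10^(23.5/10) = 223.9
Friis cascade:
  F = 1.315 + (3.899 − 1)/25.70 + (5.309 − 1)/6.592 + (1.683 − 1)/1.626 = 2.502
NF = 10 log₁₀(2.502) = 3.98 dB

3.98 dB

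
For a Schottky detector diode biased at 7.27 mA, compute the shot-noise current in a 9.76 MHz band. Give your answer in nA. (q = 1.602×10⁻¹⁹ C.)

I_n = √(2qI·B)
2qI·B = 2 × 1.602×10⁻¹⁹ × 7.27×10⁻³ × 9.76×10⁶ = 2.27×10⁻¹⁴ A²
I_n = √(2.27×10⁻¹⁴) = 1.51×10⁻⁷ A = 151 nA

151 nA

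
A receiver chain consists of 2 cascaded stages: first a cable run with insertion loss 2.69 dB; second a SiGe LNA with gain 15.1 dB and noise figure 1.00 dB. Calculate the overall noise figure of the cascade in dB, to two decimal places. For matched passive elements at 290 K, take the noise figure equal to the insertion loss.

Convert to linear (a loss of L dB is a gain of −L dB): F_i = 10^(NF_i/10), G_i = 10^(G_i,dB/10)
  Stage 1: F_1 = 10^(2.69/10) = 1.858, G_1 = 10^(−2.69/10) = 0.5383
  Stage 2: F_2 = 10^(1.00/10) = 1.259, G_2 = 10^(15.1/10) = 32.36
Friis cascade:
  F = 1.858 + (1.259 − 1)/0.5383 = 2.339
NF = 10 log₁₀(2.339) = 3.69 dB

3.69 dB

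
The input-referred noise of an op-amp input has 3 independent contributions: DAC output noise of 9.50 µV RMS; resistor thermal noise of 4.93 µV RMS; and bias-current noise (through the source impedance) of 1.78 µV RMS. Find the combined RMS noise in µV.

Uncorrelated sources add in power (mean-square): V_tot = √(ΣV_i²)
V_tot = √[(9.50×10⁻⁶)² + (4.93×10⁻⁶)² + (1.78×10⁻⁶)²] = 1.09×10⁻⁵ V = 10.9 µV

10.9 µV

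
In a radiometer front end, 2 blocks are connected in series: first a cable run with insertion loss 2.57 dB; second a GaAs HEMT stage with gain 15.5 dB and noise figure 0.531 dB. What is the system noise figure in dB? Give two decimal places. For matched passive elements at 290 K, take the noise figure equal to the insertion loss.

Convert to linear (a loss of L dB is a gain of −L dB): F_i = 10^(NF_i/10), G_i = 10^(G_i,dB/10)
  Stage 1: F_1 = 10^(2.57/10) = 1.807, G_1 = 10^(−2.57/10) = 0.5534
  Stage 2: F_2 = 10^(0.531/10) = 1.130, G_2 = 10^(15.5/10) = 35.48
Friis cascade:
  F = 1.807 + (1.130 − 1)/0.5534 = 2.042
NF = 10 log₁₀(2.042) = 3.10 dB

3.10 dB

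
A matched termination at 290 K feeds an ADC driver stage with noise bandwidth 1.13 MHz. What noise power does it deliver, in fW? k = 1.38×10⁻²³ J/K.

4.52 fW

P_n = kTB = 1.38×10⁻²³ × 290 × 1.13×10⁶ = 4.52×10⁻¹⁵ W = 4.52 fW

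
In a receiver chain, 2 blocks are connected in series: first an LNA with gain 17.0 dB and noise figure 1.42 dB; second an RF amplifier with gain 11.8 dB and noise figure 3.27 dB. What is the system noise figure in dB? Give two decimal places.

1.49 dB

Convert to linear (a loss of L dB is a gain of −L dB): F_i = 10^(NF_i/10), G_i = 10^(G_i,dB/10)
  Stage 1: F_1 = 10^(1.42/10) = 1.387, G_1 = 10^(17.0/10) = 50.12
  Stage 2: F_2 = 10^(3.27/10) = 2.123, G_2 = 10^(11.8/10) = 15.14
Friis cascade:
  F = 1.387 + (2.123 − 1)/50.12 = 1.409
NF = 10 log₁₀(1.409) = 1.49 dB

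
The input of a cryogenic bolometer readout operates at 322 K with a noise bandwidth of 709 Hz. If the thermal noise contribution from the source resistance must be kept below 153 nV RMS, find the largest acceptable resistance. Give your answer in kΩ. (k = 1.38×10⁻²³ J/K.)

Johnson–Nyquist: V_n = √(4kTRB) ⇒ R = V_n² / (4kTB)
4kTB = 4 × 1.38×10⁻²³ × 322 × 7.09×10² = 1.26×10⁻¹⁷
R = (1.53×10⁻⁷)² / 1.26×10⁻¹⁷ = 1.86×10³ Ω = 1.86 kΩ

1.86 kΩ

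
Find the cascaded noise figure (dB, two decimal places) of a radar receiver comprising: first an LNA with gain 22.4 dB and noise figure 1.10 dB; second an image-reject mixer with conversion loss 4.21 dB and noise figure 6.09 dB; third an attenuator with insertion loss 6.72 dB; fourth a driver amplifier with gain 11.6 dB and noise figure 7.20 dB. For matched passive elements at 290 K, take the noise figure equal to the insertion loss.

2.21 dB

Convert to linear (a loss of L dB is a gain of −L dB): F_i = 10^(NF_i/10), G_i = 10^(G_i,dB/10)
  Stage 1: F_1 = 10^(1.10/10) = 1.288, G_1 = 10^(22.4/10) = 173.8
  Stage 2: F_2 = 10^(6.09/10) = 4.064, G_2 = 10^(−4.21/10) = 0.3793
  Stage 3: F_3 = 10^(6.72/10) = 4.699, G_3 = 10^(−6.72/10) = 0.2128
  Stage 4: F_4 = 10^(7.20/10) = 5.248, G_4 = 10^(11.6/10) = 14.45
Friis cascade:
  F = 1.288 + (4.064 − 1)/173.8 + (4.699 − 1)/65.92 + (5.248 − 1)/14.03 = 1.665
NF = 10 log₁₀(1.665) = 2.21 dB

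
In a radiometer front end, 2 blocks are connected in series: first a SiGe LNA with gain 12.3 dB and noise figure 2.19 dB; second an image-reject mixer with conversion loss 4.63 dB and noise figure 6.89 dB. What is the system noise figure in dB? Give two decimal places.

Convert to linear (a loss of L dB is a gain of −L dB): F_i = 10^(NF_i/10), G_i = 10^(G_i,dB/10)
  Stage 1: F_1 = 10^(2.19/10) = 1.656, G_1 = 10^(12.3/10) = 16.98
  Stage 2: F_2 = 10^(6.89/10) = 4.887, G_2 = 10^(−4.63/10) = 0.3443
Friis cascade:
  F = 1.656 + (4.887 − 1)/16.98 = 1.885
NF = 10 log₁₀(1.885) = 2.75 dB

2.75 dB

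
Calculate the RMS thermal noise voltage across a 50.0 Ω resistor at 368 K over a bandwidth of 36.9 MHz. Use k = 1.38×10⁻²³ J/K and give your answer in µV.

6.12 µV

V_n = √(4kTRB)
4kTRB = 4 × 1.38×10⁻²³ × 368 × 5.00×10¹ × 3.69×10⁷ = 3.75×10⁻¹¹ V²
V_n = √(3.75×10⁻¹¹) = 6.12×10⁻⁶ V = 6.12 µV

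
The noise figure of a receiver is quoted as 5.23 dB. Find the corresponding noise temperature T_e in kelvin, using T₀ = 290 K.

677 K

F = 10^(5.23/10) = 3.33426
T_e = (F − 1)·T₀ = (3.33426 − 1) × 290 = 677 K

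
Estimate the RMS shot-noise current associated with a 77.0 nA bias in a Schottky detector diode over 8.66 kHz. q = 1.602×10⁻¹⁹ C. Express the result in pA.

14.6 pA

I_n = √(2qI·B)
2qI·B = 2 × 1.602×10⁻¹⁹ × 7.70×10⁻⁸ × 8.66×10³ = 2.14×10⁻²² A²
I_n = √(2.14×10⁻²²) = 1.46×10⁻¹¹ A = 14.6 pA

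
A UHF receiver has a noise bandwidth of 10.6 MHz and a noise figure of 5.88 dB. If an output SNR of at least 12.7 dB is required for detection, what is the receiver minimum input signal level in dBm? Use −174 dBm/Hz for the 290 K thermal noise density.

−85.2 dBm

Sensitivity = −174 + 10 log₁₀(B) + NF + SNR_min
= −174 + 70.25 + 5.88 + 12.7
= −85.17 dBm → −85.2 dBm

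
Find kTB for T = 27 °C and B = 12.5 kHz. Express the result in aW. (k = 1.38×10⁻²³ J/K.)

51.8 aW

T = 27 °C + 273.15 = 300.15 K
P_n = kTB = 1.38×10⁻²³ × 300.15 × 1.25×10⁴ = 5.18×10⁻¹⁷ W = 51.8 aW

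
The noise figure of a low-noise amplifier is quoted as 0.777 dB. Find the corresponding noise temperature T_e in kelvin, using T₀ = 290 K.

F = 10^(0.777/10) = 1.19591
T_e = (F − 1)·T₀ = (1.19591 − 1) × 290 = 56.8 K

56.8 K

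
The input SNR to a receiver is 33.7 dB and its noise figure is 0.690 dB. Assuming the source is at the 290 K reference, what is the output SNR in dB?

By definition F = SNR_in/SNR_out, so in dB: SNR_out = SNR_in − NF
SNR_out = 33.7 − 0.690 = 33.010 dB

33.010 dB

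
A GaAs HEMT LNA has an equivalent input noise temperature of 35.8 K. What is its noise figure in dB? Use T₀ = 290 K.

0.506 dB

F = 1 + T_e/T₀ = 1 + 35.8/290 = 1.12345
NF = 10 log₁₀(1.12345) = 0.506 dB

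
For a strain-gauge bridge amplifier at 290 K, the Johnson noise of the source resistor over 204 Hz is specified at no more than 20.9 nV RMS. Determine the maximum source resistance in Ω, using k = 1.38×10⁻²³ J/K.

134 Ω

Johnson–Nyquist: V_n = √(4kTRB) ⇒ R = V_n² / (4kTB)
4kTB = 4 × 1.38×10⁻²³ × 290 × 2.04×10² = 3.27×10⁻¹⁸
R = (2.09×10⁻⁸)² / 3.27×10⁻¹⁸ = 1.34×10² Ω = 134 Ω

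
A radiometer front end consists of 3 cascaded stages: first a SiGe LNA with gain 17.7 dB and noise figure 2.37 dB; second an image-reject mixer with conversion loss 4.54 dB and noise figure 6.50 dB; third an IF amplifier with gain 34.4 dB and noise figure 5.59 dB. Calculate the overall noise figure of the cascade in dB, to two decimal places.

Convert to linear (a loss of L dB is a gain of −L dB): F_i = 10^(NF_i/10), G_i = 10^(G_i,dB/10)
  Stage 1: F_1 = 10^(2.37/10) = 1.726, G_1 = 10^(17.7/10) = 58.88
  Stage 2: F_2 = 10^(6.50/10) = 4.467, G_2 = 10^(−4.54/10) = 0.3516
  Stage 3: F_3 = 10^(5.59/10) = 3.622, G_3 = 10^(34.4/10) = 2754
Friis cascade:
  F = 1.726 + (4.467 − 1)/58.88 + (3.622 − 1)/20.70 = 1.911
NF = 10 log₁₀(1.911) = 2.81 dB

2.81 dB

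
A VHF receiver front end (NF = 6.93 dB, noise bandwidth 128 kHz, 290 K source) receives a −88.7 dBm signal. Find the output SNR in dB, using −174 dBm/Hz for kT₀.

27.3 dB

Noise floor: N = −174 + 10 log₁₀(B) + NF
10 log₁₀(1.28×10⁵) = 51.07 dB
N = −174 + 51.07 + 6.93 = −116.00 dBm
SNR = P_sig − N = −88.7 − (−116.00) = 27.30 dB → 27.3 dB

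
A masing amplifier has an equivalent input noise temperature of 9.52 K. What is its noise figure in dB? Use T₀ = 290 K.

0.140 dB

F = 1 + T_e/T₀ = 1 + 9.52/290 = 1.03283
NF = 10 log₁₀(1.03283) = 0.140 dB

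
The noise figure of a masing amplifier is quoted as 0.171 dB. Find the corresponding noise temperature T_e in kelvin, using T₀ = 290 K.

11.6 K

F = 10^(0.171/10) = 1.04016
T_e = (F − 1)·T₀ = (1.04016 − 1) × 290 = 11.6 K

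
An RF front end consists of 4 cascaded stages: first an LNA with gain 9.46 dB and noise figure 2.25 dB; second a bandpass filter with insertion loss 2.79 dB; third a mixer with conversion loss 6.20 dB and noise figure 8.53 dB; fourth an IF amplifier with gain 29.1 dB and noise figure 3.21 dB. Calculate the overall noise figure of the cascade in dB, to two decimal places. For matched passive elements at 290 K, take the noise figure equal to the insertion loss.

6.11 dB

Convert to linear (a loss of L dB is a gain of −L dB): F_i = 10^(NF_i/10), G_i = 10^(G_i,dB/10)
  Stage 1: F_1 = 10^(2.25/10) = 1.679, G_1 = 10^(9.46/10) = 8.831
  Stage 2: F_2 = 10^(2.79/10) = 1.901, G_2 = 10^(−2.79/10) = 0.5260
  Stage 3: F_3 = 10^(8.53/10) = 7.129, G_3 = 10^(−6.20/10) = 0.2399
  Stage 4: F_4 = 10^(3.21/10) = 2.094, G_4 = 10^(29.1/10) = 812.8
Friis cascade:
  F = 1.679 + (1.901 − 1)/8.831 + (7.129 − 1)/4.645 + (2.094 − 1)/1.114 = 4.082
NF = 10 log₁₀(4.082) = 6.11 dB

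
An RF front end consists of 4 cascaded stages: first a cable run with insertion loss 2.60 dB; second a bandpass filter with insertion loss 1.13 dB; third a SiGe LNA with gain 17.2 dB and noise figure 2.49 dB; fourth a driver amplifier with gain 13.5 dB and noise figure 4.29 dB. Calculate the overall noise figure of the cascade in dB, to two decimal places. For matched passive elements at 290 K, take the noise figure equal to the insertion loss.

6.30 dB

Convert to linear (a loss of L dB is a gain of −L dB): F_i = 10^(NF_i/10), G_i = 10^(G_i,dB/10)
  Stage 1: F_1 = 10^(2.60/10) = 1.820, G_1 = 10^(−2.60/10) = 0.5495
  Stage 2: F_2 = 10^(1.13/10) = 1.297, G_2 = 10^(−1.13/10) = 0.7709
  Stage 3: F_3 = 10^(2.49/10) = 1.774, G_3 = 10^(17.2/10) = 52.48
  Stage 4: F_4 = 10^(4.29/10) = 2.685, G_4 = 10^(13.5/10) = 22.39
Friis cascade:
  F = 1.820 + (1.297 − 1)/0.5495 + (1.774 − 1)/0.4236 + (2.685 − 1)/22.23 = 4.264
NF = 10 log₁₀(4.264) = 6.30 dB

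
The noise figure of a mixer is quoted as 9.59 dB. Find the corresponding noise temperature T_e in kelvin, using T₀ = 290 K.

2349 K

F = 10^(9.59/10) = 9.09913
T_e = (F − 1)·T₀ = (9.09913 − 1) × 290 = 2349 K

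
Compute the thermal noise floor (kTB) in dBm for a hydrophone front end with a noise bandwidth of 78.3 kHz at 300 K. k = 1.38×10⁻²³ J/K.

−124.9 dBm

P_n = kTB = 1.38×10⁻²³ × 300 × 7.83×10⁴ = 3.24×10⁻¹⁶ W
In dBm: 10 log₁₀(3.24×10⁻¹⁶ / 10⁻³) = −124.9 dBm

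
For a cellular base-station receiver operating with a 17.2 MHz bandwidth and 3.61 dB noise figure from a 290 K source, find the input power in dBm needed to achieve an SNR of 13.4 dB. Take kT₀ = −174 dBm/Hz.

−84.6 dBm

Sensitivity = −174 + 10 log₁₀(B) + NF + SNR_min
= −174 + 72.36 + 3.61 + 13.4
= −84.63 dBm → −84.6 dBm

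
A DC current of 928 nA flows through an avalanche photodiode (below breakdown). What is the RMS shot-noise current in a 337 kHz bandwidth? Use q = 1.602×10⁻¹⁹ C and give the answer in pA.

317 pA

I_n = √(2qI·B)
2qI·B = 2 × 1.602×10⁻¹⁹ × 9.28×10⁻⁷ × 3.37×10⁵ = 1.00×10⁻¹⁹ A²
I_n = √(1.00×10⁻¹⁹) = 3.17×10⁻¹⁰ A = 317 pA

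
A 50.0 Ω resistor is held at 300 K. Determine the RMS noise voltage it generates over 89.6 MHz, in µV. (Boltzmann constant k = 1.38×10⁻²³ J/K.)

V_n = √(4kTRB)
4kTRB = 4 × 1.38×10⁻²³ × 300 × 5.00×10¹ × 8.96×10⁷ = 7.42×10⁻¹¹ V²
V_n = √(7.42×10⁻¹¹) = 8.61×10⁻⁶ V = 8.61 µV

8.61 µV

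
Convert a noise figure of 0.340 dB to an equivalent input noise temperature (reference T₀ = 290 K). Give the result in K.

F = 10^(0.340/10) = 1.08143
T_e = (F − 1)·T₀ = (1.08143 − 1) × 290 = 23.6 K

23.6 K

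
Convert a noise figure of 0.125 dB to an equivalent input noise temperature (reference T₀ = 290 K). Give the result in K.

8.47 K

F = 10^(0.125/10) = 1.0292
T_e = (F − 1)·T₀ = (1.0292 − 1) × 290 = 8.47 K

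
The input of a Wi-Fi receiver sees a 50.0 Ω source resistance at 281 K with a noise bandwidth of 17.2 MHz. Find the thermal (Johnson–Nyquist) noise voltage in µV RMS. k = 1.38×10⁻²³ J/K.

3.65 µV

V_n = √(4kTRB)
4kTRB = 4 × 1.38×10⁻²³ × 281 × 5.00×10¹ × 1.72×10⁷ = 1.33×10⁻¹¹ V²
V_n = √(1.33×10⁻¹¹) = 3.65×10⁻⁶ V = 3.65 µV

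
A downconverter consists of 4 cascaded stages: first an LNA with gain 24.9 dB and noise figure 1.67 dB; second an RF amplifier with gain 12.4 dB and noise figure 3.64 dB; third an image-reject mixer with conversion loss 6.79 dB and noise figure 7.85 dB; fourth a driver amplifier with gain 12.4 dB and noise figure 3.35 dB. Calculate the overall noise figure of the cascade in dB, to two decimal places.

Convert to linear (a loss of L dB is a gain of −L dB): F_i = 10^(NF_i/10), G_i = 10^(G_i,dB/10)
  Stage 1: F_1 = 10^(1.67/10) = 1.469, G_1 = 10^(24.9/10) = 309.0
  Stage 2: F_2 = 10^(3.64/10) = 2.312, G_2 = 10^(12.4/10) = 17.38
  Stage 3: F_3 = 10^(7.85/10) = 6.095, G_3 = 10^(−6.79/10) = 0.2094
  Stage 4: F_4 = 10^(3.35/10) = 2.163, G_4 = 10^(12.4/10) = 17.38
Friis cascade:
  F = 1.469 + (2.312 − 1)/309.0 + (6.095 − 1)/5370 + (2.163 − 1)/1125 = 1.475
NF = 10 log₁₀(1.475) = 1.69 dB

1.69 dB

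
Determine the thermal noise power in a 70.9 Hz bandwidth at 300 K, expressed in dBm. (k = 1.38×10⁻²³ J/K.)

−155.3 dBm

P_n = kTB = 1.38×10⁻²³ × 300 × 7.09×10¹ = 2.94×10⁻¹⁹ W
In dBm: 10 log₁₀(2.94×10⁻¹⁹ / 10⁻³) = −155.3 dBm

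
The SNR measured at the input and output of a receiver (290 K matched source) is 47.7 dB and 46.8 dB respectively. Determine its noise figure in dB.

NF (dB) = SNR_in(dB) − SNR_out(dB) when the source is at T₀
NF = 47.7 − 46.8 = 0.9 dB

0.9 dB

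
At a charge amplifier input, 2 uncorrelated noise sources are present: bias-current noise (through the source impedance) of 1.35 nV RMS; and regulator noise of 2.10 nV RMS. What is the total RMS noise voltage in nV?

2.50 nV

Uncorrelated sources add in power (mean-square): V_tot = √(ΣV_i²)
V_tot = √[(1.35×10⁻⁹)² + (2.10×10⁻⁹)²] = 2.50×10⁻⁹ V = 2.50 nV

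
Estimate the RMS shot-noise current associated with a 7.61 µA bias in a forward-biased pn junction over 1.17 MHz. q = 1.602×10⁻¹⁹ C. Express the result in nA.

I_n = √(2qI·B)
2qI·B = 2 × 1.602×10⁻¹⁹ × 7.61×10⁻⁶ × 1.17×10⁶ = 2.85×10⁻¹⁸ A²
I_n = √(2.85×10⁻¹⁸) = 1.69×10⁻⁹ A = 1.69 nA

1.69 nA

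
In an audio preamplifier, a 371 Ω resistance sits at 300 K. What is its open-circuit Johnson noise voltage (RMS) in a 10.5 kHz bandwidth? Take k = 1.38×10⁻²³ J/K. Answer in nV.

V_n = √(4kTRB)
4kTRB = 4 × 1.38×10⁻²³ × 300 × 3.71×10² × 1.05×10⁴ = 6.45×10⁻¹⁴ V²
V_n = √(6.45×10⁻¹⁴) = 2.54×10⁻⁷ V = 254 nV

254 nV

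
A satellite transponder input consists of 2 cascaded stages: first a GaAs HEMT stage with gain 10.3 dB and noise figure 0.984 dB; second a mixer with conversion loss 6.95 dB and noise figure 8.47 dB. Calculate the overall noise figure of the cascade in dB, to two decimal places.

2.59 dB

Convert to linear (a loss of L dB is a gain of −L dB): F_i = 10^(NF_i/10), G_i = 10^(G_i,dB/10)
  Stage 1: F_1 = 10^(0.984/10) = 1.254, G_1 = 10^(10.3/10) = 10.72
  Stage 2: F_2 = 10^(8.47/10) = 7.031, G_2 = 10^(−6.95/10) = 0.2018
Friis cascade:
  F = 1.254 + (7.031 − 1)/10.72 = 1.817
NF = 10 log₁₀(1.817) = 2.59 dB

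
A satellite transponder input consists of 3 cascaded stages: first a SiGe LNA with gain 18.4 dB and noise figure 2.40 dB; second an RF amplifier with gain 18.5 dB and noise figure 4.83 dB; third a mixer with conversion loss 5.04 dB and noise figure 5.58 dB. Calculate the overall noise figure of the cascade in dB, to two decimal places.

Convert to linear (a loss of L dB is a gain of −L dB): F_i = 10^(NF_i/10), G_i = 10^(G_i,dB/10)
  Stage 1: F_1 = 10^(2.40/10) = 1.738, G_1 = 10^(18.4/10) = 69.18
  Stage 2: F_2 = 10^(4.83/10) = 3.041, G_2 = 10^(18.5/10) = 70.79
  Stage 3: F_3 = 10^(5.58/10) = 3.614, G_3 = 10^(−5.04/10) = 0.3133
Friis cascade:
  F = 1.738 + (3.041 − 1)/69.18 + (3.614 − 1)/4898 = 1.768
NF = 10 log₁₀(1.768) = 2.47 dB

2.47 dB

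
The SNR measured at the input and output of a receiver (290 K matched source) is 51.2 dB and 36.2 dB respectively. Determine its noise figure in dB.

NF (dB) = SNR_in(dB) − SNR_out(dB) when the source is at T₀
NF = 51.2 − 36.2 = 15.0 dB

15.0 dB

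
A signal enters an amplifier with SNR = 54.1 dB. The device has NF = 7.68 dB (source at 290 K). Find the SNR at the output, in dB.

46.42 dB

By definition F = SNR_in/SNR_out, so in dB: SNR_out = SNR_in − NF
SNR_out = 54.1 − 7.68 = 46.42 dB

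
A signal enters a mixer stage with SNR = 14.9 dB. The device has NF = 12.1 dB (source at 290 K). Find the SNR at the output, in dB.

2.8 dB

By definition F = SNR_in/SNR_out, so in dB: SNR_out = SNR_in − NF
SNR_out = 14.9 − 12.1 = 2.8 dB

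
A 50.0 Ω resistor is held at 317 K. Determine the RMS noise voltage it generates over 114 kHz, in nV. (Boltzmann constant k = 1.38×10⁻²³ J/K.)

V_n = √(4kTRB)
4kTRB = 4 × 1.38×10⁻²³ × 317 × 5.00×10¹ × 1.14×10⁵ = 9.97×10⁻¹⁴ V²
V_n = √(9.97×10⁻¹⁴) = 3.16×10⁻⁷ V = 316 nV

316 nV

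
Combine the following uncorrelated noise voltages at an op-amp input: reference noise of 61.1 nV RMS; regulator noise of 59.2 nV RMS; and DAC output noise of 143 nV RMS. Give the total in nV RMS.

166 nV

Uncorrelated sources add in power (mean-square): V_tot = √(ΣV_i²)
V_tot = √[(6.11×10⁻⁸)² + (5.92×10⁻⁸)² + (1.43×10⁻⁷)²] = 1.66×10⁻⁷ V = 166 nV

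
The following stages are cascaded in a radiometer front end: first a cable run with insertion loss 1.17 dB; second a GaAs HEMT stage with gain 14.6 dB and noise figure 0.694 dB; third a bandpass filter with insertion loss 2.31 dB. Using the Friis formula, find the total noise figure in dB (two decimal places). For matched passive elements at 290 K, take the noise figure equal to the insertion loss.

1.95 dB

Convert to linear (a loss of L dB is a gain of −L dB): F_i = 10^(NF_i/10), G_i = 10^(G_i,dB/10)
  Stage 1: F_1 = 10^(1.17/10) = 1.309, G_1 = 10^(−1.17/10) = 0.7638
  Stage 2: F_2 = 10^(0.694/10) = 1.173, G_2 = 10^(14.6/10) = 28.84
  Stage 3: F_3 = 10^(2.31/10) = 1.702, G_3 = 10^(−2.31/10) = 0.5875
Friis cascade:
  F = 1.309 + (1.173 − 1)/0.7638 + (1.702 − 1)/22.03 = 1.568
NF = 10 log₁₀(1.568) = 1.95 dB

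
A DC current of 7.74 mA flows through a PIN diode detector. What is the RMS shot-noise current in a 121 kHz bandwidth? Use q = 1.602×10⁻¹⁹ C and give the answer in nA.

17.3 nA

I_n = √(2qI·B)
2qI·B = 2 × 1.602×10⁻¹⁹ × 7.74×10⁻³ × 1.21×10⁵ = 3.00×10⁻¹⁶ A²
I_n = √(3.00×10⁻¹⁶) = 1.73×10⁻⁸ A = 17.3 nA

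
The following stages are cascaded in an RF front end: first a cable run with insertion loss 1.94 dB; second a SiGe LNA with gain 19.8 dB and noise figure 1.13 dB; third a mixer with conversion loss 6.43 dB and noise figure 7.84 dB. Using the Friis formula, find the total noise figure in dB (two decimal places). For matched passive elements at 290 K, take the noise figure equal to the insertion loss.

3.24 dB

Convert to linear (a loss of L dB is a gain of −L dB): F_i = 10^(NF_i/10), G_i = 10^(G_i,dB/10)
  Stage 1: F_1 = 10^(1.94/10) = 1.563, G_1 = 10^(−1.94/10) = 0.6397
  Stage 2: F_2 = 10^(1.13/10) = 1.297, G_2 = 10^(19.8/10) = 95.50
  Stage 3: F_3 = 10^(7.84/10) = 6.081, G_3 = 10^(−6.43/10) = 0.2275
Friis cascade:
  F = 1.563 + (1.297 − 1)/0.6397 + (6.081 − 1)/61.09 = 2.111
NF = 10 log₁₀(2.111) = 3.24 dB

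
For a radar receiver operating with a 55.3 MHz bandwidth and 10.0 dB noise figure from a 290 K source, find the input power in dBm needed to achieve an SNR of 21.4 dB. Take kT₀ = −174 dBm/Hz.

Sensitivity = −174 + 10 log₁₀(B) + NF + SNR_min
= −174 + 77.43 + 10.0 + 21.4
= −65.17 dBm → −65.2 dBm

−65.2 dBm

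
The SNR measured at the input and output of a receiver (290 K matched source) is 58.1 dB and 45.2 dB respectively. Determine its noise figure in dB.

NF (dB) = SNR_in(dB) − SNR_out(dB) when the source is at T₀
NF = 58.1 − 45.2 = 12.9 dB

12.9 dB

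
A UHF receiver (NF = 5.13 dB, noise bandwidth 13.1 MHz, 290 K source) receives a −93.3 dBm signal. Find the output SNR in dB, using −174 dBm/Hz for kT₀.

4.4 dB

Noise floor: N = −174 + 10 log₁₀(B) + NF
10 log₁₀(1.31×10⁷) = 71.17 dB
N = −174 + 71.17 + 5.13 = −97.70 dBm
SNR = P_sig − N = −93.3 − (−97.70) = 4.40 dB → 4.4 dB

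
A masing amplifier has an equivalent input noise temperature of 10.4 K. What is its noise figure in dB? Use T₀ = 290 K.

0.153 dB

F = 1 + T_e/T₀ = 1 + 10.4/290 = 1.03586
NF = 10 log₁₀(1.03586) = 0.153 dB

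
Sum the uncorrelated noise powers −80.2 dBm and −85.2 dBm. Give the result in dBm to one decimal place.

Convert to linear, add, convert back:
P₁ = 9.55×10⁻¹² W, P₂ = 3.02×10⁻¹² W
P_tot = 1.26×10⁻¹¹ W → 10 log₁₀(P_tot / 10⁻³) = −79.0 dBm

−79.0 dBm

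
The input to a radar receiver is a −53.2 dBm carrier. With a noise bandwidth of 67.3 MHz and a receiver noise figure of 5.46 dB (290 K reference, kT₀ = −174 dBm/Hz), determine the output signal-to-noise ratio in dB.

37.1 dB

Noise floor: N = −174 + 10 log₁₀(B) + NF
10 log₁₀(6.73×10⁷) = 78.28 dB
N = −174 + 78.28 + 5.46 = −90.26 dBm
SNR = P_sig − N = −53.2 − (−90.26) = 37.06 dB → 37.1 dB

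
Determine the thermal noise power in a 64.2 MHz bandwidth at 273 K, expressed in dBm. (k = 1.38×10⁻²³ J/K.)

−96.2 dBm

P_n = kTB = 1.38×10⁻²³ × 273 × 6.42×10⁷ = 2.42×10⁻¹³ W
In dBm: 10 log₁₀(2.42×10⁻¹³ / 10⁻³) = −96.2 dBm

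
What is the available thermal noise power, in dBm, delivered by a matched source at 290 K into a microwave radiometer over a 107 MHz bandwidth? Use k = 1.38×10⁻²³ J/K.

P_n = kTB = 1.38×10⁻²³ × 290 × 1.07×10⁸ = 4.28×10⁻¹³ W
In dBm: 10 log₁₀(4.28×10⁻¹³ / 10⁻³) = −93.7 dBm

−93.7 dBm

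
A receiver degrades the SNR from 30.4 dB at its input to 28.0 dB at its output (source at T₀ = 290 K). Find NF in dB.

2.4 dB

NF (dB) = SNR_in(dB) − SNR_out(dB) when the source is at T₀
NF = 30.4 − 28.0 = 2.4 dB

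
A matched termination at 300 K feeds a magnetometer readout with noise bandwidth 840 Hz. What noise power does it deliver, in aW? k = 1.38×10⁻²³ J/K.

P_n = kTB = 1.38×10⁻²³ × 300 × 8.40×10² = 3.48×10⁻¹⁸ W = 3.48 aW

3.48 aW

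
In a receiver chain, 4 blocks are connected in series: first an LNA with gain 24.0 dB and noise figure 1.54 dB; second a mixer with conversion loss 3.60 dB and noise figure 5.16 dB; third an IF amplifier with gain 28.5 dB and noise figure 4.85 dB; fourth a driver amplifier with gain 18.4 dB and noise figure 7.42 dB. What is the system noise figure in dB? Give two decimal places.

1.62 dB

Convert to linear (a loss of L dB is a gain of −L dB): F_i = 10^(NF_i/10), G_i = 10^(G_i,dB/10)
  Stage 1: F_1 = 10^(1.54/10) = 1.426, G_1 = 10^(24.0/10) = 251.2
  Stage 2: F_2 = 10^(5.16/10) = 3.281, G_2 = 10^(−3.60/10) = 0.4365
  Stage 3: F_3 = 10^(4.85/10) = 3.055, G_3 = 10^(28.5/10) = 707.9
  Stage 4: F_4 = 10^(7.42/10) = 5.521, G_4 = 10^(18.4/10) = 69.18
Friis cascade:
  F = 1.426 + (3.281 − 1)/251.2 + (3.055 − 1)/109.6 + (5.521 − 1)/7.762×10⁴ = 1.453
NF = 10 log₁₀(1.453) = 1.62 dB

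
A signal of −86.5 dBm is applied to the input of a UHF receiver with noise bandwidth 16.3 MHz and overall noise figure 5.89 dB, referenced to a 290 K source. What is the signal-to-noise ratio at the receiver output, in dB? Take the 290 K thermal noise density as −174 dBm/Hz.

9.5 dB

Noise floor: N = −174 + 10 log₁₀(B) + NF
10 log₁₀(1.63×10⁷) = 72.12 dB
N = −174 + 72.12 + 5.89 = −95.99 dBm
SNR = P_sig − N = −86.5 − (−95.99) = 9.49 dB → 9.5 dB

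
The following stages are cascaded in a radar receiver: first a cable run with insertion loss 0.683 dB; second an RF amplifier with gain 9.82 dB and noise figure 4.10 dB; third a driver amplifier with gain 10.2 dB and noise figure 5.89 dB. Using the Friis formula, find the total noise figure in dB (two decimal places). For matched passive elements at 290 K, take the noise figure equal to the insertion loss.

5.26 dB

Convert to linear (a loss of L dB is a gain of −L dB): F_i = 10^(NF_i/10), G_i = 10^(G_i,dB/10)
  Stage 1: F_1 = 10^(0.683/10) = 1.170, G_1 = 10^(−0.683/10) = 0.8545
  Stage 2: F_2 = 10^(4.10/10) = 2.570, G_2 = 10^(9.82/10) = 9.594
  Stage 3: F_3 = 10^(5.89/10) = 3.882, G_3 = 10^(10.2/10) = 10.47
Friis cascade:
  F = 1.170 + (2.570 − 1)/0.8545 + (3.882 − 1)/8.198 = 3.360
NF = 10 log₁₀(3.360) = 5.26 dB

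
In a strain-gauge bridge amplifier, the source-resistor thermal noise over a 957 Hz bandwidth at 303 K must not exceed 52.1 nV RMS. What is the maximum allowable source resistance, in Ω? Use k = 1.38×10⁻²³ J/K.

170 Ω

Johnson–Nyquist: V_n = √(4kTRB) ⇒ R = V_n² / (4kTB)
4kTB = 4 × 1.38×10⁻²³ × 303 × 9.57×10² = 1.60×10⁻¹⁷
R = (5.21×10⁻⁸)² / 1.60×10⁻¹⁷ = 1.70×10² Ω = 170 Ω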